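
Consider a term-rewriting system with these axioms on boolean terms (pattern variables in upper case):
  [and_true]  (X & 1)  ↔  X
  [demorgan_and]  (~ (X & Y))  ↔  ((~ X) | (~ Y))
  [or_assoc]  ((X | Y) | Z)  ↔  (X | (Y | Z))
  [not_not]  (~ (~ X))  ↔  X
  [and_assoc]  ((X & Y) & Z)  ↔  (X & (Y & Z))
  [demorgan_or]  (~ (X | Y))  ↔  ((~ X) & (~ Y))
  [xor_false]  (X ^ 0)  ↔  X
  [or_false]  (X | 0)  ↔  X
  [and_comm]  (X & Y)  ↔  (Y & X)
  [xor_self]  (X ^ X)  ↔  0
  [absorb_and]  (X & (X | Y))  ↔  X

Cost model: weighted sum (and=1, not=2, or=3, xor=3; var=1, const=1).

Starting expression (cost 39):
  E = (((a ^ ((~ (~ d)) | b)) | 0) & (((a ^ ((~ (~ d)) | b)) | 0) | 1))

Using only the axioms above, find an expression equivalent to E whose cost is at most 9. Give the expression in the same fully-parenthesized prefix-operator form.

(a ^ (d | b))   [cost 9]

step 1: absorb_and (→) rewrites (((a ^ ((~ (~ d)) | b)) | 0) & (((a ^ ((~ (~ d)) | b)) | 0) | 1)) into ((a ^ ((~ (~ d)) | b)) | 0)
step 2: not_not (→) rewrites (~ (~ d)) into d, now ((a ^ (d | b)) | 0)
step 3: or_false (→) rewrites ((a ^ (d | b)) | 0) into (a ^ (d | b)), reaching cost 9 (bound 9)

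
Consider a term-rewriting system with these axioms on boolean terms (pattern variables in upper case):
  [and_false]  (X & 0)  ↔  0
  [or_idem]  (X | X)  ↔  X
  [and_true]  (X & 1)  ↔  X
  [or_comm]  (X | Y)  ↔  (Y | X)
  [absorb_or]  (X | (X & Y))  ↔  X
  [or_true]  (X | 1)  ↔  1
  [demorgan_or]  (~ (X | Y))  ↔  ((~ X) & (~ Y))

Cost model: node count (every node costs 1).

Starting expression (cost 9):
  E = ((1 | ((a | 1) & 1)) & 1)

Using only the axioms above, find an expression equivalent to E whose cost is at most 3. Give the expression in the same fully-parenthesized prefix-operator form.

(1 | 1)   [cost 3]

step 1: and_true (→) rewrites ((1 | ((a | 1) & 1)) & 1) into (1 | ((a | 1) & 1))
step 2: and_true (→) rewrites ((a | 1) & 1) into (a | 1), now (1 | (a | 1))
step 3: or_true (→) rewrites (a | 1) into 1, reaching cost 3 (bound 3)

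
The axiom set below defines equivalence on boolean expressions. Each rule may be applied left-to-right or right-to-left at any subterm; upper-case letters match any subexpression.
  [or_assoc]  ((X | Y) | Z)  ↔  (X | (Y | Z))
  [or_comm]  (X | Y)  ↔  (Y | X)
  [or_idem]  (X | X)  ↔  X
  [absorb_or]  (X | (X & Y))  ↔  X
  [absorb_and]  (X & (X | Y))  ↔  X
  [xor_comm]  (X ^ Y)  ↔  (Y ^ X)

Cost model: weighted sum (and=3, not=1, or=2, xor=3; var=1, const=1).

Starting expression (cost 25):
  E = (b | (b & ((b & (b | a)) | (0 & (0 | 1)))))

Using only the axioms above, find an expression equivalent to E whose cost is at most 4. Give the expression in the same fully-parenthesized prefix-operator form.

(b | b)   [cost 4]

1. [absorb_and →] (b & (b | a))  →  b;  E = (b | (b & (b | (0 & (0 | 1)))))
2. [absorb_and →] (0 & (0 | 1))  →  0;  E = (b | (b & (b | 0)))
3. [absorb_and →] (b & (b | 0))  →  b;  cost 4 ≤ 4, done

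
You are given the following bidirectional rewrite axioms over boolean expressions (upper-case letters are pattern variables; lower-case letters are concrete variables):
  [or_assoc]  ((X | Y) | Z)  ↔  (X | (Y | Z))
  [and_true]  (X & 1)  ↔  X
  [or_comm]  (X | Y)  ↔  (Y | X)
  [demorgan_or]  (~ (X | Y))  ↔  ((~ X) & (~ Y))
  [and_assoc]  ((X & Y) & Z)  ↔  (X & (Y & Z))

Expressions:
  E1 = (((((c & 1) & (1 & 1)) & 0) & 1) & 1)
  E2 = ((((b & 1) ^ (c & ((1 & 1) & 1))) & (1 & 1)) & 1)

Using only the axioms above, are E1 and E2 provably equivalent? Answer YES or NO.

All listed rules preserve value, hence provable equivalence implies equal values everywhere; look for a separating assignment.
b=0, c=1 gives E1 ↦ 0, E2 ↦ 1; values differ ⇒ not provably equivalent.

NO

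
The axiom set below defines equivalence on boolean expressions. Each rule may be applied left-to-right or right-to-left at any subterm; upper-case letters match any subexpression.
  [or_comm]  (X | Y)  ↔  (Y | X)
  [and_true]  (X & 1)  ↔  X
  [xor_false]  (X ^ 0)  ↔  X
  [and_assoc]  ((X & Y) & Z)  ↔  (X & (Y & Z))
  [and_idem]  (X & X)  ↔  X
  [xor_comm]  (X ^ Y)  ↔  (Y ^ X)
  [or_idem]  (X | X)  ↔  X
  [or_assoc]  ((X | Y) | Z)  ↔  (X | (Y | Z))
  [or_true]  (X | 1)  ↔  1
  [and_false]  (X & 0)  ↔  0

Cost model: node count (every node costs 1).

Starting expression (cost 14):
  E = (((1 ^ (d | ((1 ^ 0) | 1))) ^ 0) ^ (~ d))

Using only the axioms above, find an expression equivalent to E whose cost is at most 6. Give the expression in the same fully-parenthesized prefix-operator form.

((1 ^ 1) ^ (~ d))   [cost 6]

1. [xor_false →] ((1 ^ (d | ((1 ^ 0) | 1))) ^ 0)  →  (1 ^ (d | ((1 ^ 0) | 1)));  E = ((1 ^ (d | ((1 ^ 0) | 1))) ^ (~ d))
2. [xor_false →] (1 ^ 0)  →  1;  E = ((1 ^ (d | (1 | 1))) ^ (~ d))
3. [or_idem →] (1 | 1)  →  1;  E = ((1 ^ (d | 1)) ^ (~ d))
4. [or_true →] (d | 1)  →  1;  cost 6 ≤ 6, done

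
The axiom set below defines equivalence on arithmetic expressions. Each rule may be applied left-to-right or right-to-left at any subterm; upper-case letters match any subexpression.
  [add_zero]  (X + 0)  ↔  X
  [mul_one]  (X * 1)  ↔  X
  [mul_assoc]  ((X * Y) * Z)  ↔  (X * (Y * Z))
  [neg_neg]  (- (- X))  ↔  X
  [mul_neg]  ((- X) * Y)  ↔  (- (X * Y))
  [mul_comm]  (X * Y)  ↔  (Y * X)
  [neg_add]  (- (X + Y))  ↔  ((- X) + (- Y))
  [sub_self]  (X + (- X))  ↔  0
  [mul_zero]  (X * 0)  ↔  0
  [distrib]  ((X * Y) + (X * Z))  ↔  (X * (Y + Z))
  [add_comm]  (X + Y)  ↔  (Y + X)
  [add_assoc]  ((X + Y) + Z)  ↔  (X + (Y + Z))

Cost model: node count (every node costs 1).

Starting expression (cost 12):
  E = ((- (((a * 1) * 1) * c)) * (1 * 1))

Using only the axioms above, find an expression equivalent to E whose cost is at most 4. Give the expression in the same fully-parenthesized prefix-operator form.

(- (a * c))   [cost 4]

(1) ((a * 1) * 1)  =[mul_one →]=  (a * 1)    ⊢ ((- ((a * 1) * c)) * (1 * 1))
(2) (a * 1)  =[mul_one →]=  a    ⊢ ((- (a * c)) * (1 * 1))
(3) (1 * 1)  =[mul_one →]=  1    ⊢ ((- (a * c)) * 1)
(4) ((- (a * c)) * 1)  =[mul_one →]=  (- (a * c))    ⊢ cost 4, within 4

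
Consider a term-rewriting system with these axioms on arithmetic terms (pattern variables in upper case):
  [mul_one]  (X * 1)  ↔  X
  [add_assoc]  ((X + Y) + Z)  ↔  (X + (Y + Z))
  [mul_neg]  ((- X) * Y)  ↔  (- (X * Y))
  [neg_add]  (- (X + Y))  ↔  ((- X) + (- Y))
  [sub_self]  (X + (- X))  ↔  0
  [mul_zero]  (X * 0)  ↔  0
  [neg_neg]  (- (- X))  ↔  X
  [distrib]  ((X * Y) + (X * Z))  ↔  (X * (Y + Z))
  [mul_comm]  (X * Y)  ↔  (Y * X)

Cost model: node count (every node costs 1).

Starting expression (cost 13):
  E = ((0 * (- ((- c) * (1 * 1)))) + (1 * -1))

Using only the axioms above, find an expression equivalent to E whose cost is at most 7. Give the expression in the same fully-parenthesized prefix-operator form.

(1) (1 * 1)  =[mul_one →]=  1    ⊢ ((0 * (- ((- c) * 1))) + (1 * -1))
(2) ((- c) * 1)  =[mul_one →]=  (- c)    ⊢ ((0 * (- (- c))) + (1 * -1))
(3) (- (- c))  =[neg_neg →]=  c    ⊢ cost 7, within 7

((0 * c) + (1 * -1))   [cost 7]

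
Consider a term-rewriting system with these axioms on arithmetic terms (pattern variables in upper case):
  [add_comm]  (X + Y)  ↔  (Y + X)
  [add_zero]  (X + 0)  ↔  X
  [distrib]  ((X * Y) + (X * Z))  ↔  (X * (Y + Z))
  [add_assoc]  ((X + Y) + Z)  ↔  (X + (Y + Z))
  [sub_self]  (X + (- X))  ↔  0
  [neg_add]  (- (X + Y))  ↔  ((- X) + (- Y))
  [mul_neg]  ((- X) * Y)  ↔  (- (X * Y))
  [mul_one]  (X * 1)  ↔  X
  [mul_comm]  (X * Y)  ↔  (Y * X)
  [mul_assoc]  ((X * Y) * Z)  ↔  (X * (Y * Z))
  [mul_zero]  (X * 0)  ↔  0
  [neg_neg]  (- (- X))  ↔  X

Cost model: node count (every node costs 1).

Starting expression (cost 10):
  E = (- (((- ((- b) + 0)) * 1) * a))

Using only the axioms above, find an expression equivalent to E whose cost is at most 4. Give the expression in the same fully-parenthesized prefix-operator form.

(1) ((- b) + 0)  =[add_zero →]=  (- b)    ⊢ (- (((- (- b)) * 1) * a))
(2) ((- (- b)) * 1)  =[mul_one →]=  (- (- b))    ⊢ (- ((- (- b)) * a))
(3) (- (- b))  =[neg_neg →]=  b    ⊢ cost 4, within 4

(- (b * a))   [cost 4]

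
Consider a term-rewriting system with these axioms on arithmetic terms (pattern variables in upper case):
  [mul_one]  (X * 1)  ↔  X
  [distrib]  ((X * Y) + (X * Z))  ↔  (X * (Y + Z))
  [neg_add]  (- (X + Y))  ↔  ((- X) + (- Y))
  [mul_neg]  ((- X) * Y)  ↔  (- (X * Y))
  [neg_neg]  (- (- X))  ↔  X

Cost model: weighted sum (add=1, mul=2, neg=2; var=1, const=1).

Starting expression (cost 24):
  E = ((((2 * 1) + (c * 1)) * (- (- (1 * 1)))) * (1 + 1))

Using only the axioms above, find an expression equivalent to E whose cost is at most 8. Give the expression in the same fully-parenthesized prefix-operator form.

((2 + c) * (1 + 1))   [cost 8]

step 1: mul_one (→) rewrites (1 * 1) into 1, now ((((2 * 1) + (c * 1)) * (- (- 1))) * (1 + 1))
step 2: mul_one (→) rewrites (2 * 1) into 2, now (((2 + (c * 1)) * (- (- 1))) * (1 + 1))
step 3: neg_neg (→) rewrites (- (- 1)) into 1, now (((2 + (c * 1)) * 1) * (1 + 1))
step 4: mul_one (→) rewrites (c * 1) into c, now (((2 + c) * 1) * (1 + 1))
step 5: mul_one (→) rewrites ((2 + c) * 1) into (2 + c), reaching cost 8 (bound 8)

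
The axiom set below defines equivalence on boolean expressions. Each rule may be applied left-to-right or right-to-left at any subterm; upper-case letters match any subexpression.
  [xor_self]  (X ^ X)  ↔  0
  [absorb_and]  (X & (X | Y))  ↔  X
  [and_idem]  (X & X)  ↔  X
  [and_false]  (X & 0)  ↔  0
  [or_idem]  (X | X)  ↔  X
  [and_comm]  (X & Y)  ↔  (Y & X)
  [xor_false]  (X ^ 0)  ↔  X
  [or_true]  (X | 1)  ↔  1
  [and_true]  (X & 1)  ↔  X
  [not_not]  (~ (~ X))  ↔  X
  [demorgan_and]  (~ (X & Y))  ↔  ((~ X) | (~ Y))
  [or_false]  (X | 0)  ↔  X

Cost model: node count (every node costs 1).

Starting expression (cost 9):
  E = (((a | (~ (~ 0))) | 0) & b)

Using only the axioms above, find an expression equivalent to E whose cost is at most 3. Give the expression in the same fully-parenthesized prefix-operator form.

step 1: or_false (→) rewrites ((a | (~ (~ 0))) | 0) into (a | (~ (~ 0))), now ((a | (~ (~ 0))) & b)
step 2: not_not (→) rewrites (~ (~ 0)) into 0, now ((a | 0) & b)
step 3: or_false (→) rewrites (a | 0) into a, reaching cost 3 (bound 3)

(a & b)   [cost 3]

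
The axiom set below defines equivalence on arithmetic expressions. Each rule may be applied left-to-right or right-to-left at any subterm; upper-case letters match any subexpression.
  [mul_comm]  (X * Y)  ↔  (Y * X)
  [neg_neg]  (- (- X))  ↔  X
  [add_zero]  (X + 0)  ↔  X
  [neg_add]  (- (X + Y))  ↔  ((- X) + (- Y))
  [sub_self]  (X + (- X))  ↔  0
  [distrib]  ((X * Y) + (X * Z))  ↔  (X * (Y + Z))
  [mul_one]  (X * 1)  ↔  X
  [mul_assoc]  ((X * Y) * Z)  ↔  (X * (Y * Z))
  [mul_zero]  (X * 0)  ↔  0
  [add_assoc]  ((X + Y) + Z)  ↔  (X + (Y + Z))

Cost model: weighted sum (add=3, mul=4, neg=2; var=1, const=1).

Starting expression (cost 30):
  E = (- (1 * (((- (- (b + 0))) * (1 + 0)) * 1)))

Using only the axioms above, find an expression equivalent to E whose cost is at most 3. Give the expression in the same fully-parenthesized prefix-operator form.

step 1: neg_neg (→) rewrites (- (- (b + 0))) into (b + 0), now (- (1 * (((b + 0) * (1 + 0)) * 1)))
step 2: add_zero (→) rewrites (b + 0) into b, now (- (1 * ((b * (1 + 0)) * 1)))
step 3: add_zero (→) rewrites (1 + 0) into 1, now (- (1 * ((b * 1) * 1)))
step 4: mul_one (→) rewrites (b * 1) into b, now (- (1 * (b * 1)))
step 5: mul_comm (→) rewrites (1 * (b * 1)) into ((b * 1) * 1), now (- ((b * 1) * 1))
step 6: mul_one (→) rewrites (b * 1) into b, now (- (b * 1))
step 7: mul_one (→) rewrites (b * 1) into b, reaching cost 3 (bound 3)

(- b)   [cost 3]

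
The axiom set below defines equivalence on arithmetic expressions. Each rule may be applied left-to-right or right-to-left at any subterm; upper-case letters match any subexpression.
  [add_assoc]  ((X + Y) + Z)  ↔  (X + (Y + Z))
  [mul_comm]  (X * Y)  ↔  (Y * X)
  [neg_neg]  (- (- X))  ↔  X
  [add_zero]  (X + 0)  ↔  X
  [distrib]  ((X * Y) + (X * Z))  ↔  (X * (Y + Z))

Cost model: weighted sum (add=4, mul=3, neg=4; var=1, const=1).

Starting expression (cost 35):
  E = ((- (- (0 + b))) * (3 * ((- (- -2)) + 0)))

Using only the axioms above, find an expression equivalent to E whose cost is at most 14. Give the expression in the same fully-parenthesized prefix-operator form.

((0 + b) * (3 * -2))   [cost 14]

1. [add_zero →] ((- (- -2)) + 0)  →  (- (- -2));  E = ((- (- (0 + b))) * (3 * (- (- -2))))
2. [neg_neg →] (- (- -2))  →  -2;  E = ((- (- (0 + b))) * (3 * -2))
3. [neg_neg →] (- (- (0 + b)))  →  (0 + b);  cost 14 ≤ 14, done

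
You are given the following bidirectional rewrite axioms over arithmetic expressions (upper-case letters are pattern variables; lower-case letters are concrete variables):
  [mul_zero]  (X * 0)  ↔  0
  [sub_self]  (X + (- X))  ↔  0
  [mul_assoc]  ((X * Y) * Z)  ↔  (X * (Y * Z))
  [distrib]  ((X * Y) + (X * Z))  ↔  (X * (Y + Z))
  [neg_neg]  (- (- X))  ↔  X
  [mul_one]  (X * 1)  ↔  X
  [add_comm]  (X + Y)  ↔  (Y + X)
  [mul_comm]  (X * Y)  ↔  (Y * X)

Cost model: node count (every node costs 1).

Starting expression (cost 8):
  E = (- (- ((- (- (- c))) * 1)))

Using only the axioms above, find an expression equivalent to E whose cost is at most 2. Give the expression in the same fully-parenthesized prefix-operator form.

step 1: neg_neg (→) rewrites (- (- (- c))) into (- c), now (- (- ((- c) * 1)))
step 2: neg_neg (→) rewrites (- (- ((- c) * 1))) into ((- c) * 1)
step 3: mul_one (→) rewrites ((- c) * 1) into (- c), reaching cost 2 (bound 2)

(- c)   [cost 2]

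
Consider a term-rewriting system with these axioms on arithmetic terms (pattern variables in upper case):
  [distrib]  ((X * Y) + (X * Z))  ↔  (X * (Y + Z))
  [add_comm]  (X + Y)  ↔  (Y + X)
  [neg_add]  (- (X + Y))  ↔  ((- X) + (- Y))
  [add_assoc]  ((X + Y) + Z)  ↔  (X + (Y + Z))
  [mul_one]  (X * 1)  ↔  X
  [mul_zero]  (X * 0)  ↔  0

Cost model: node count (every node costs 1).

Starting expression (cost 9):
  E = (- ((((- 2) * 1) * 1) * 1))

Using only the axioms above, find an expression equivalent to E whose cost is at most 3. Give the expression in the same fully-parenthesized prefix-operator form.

(- (- 2))   [cost 3]

1. [mul_one →] ((((- 2) * 1) * 1) * 1)  →  (((- 2) * 1) * 1);  E = (- (((- 2) * 1) * 1))
2. [mul_one →] ((- 2) * 1)  →  (- 2);  E = (- ((- 2) * 1))
3. [mul_one →] ((- 2) * 1)  →  (- 2);  cost 3 ≤ 3, done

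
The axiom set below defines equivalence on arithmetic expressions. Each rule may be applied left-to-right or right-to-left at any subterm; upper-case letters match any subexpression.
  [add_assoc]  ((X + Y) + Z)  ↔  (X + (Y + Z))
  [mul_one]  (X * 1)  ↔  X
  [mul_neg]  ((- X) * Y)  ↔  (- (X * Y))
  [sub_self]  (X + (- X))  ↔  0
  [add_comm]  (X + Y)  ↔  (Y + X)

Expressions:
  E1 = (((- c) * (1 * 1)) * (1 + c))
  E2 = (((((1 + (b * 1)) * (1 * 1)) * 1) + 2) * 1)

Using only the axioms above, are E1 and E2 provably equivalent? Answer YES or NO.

NO

The axioms are sound identities: if E1 ↔* E2 then E1 and E2 evaluate identically under any assignment.
Under b=0, c=0: E1 evaluates to 0, E2 to 3. Distinct ⇒ no rewrite sequence connects them.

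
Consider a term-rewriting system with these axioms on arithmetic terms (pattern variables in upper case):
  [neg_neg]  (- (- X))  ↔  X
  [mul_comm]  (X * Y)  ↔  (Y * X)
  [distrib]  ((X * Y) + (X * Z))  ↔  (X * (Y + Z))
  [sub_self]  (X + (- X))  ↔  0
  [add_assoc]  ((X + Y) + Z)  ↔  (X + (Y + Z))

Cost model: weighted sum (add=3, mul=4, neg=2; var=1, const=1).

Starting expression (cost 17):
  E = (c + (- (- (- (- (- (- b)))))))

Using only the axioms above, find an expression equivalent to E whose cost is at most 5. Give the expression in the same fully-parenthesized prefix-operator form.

(1) (- (- b))  =[neg_neg →]=  b    ⊢ (c + (- (- (- (- b)))))
(2) (- (- (- b)))  =[neg_neg →]=  (- b)    ⊢ (c + (- (- b)))
(3) (- (- b))  =[neg_neg →]=  b    ⊢ cost 5, within 5

(c + b)   [cost 5]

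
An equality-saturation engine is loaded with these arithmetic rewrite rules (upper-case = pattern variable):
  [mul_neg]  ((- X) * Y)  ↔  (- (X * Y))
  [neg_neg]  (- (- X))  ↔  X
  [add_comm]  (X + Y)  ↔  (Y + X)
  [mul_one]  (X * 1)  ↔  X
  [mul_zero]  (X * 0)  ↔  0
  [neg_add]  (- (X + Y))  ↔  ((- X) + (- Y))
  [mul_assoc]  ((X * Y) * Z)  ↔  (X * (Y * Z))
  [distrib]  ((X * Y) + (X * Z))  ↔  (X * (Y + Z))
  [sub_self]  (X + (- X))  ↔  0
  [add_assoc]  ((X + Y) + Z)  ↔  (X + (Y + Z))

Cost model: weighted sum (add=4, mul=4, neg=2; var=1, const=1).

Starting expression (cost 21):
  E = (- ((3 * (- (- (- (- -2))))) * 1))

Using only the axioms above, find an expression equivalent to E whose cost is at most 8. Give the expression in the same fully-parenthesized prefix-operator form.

1. [neg_neg →] (- (- (- (- -2))))  →  (- (- -2));  E = (- ((3 * (- (- -2))) * 1))
2. [neg_neg →] (- (- -2))  →  -2;  E = (- ((3 * -2) * 1))
3. [mul_one →] ((3 * -2) * 1)  →  (3 * -2);  cost 8 ≤ 8, done

(- (3 * -2))   [cost 8]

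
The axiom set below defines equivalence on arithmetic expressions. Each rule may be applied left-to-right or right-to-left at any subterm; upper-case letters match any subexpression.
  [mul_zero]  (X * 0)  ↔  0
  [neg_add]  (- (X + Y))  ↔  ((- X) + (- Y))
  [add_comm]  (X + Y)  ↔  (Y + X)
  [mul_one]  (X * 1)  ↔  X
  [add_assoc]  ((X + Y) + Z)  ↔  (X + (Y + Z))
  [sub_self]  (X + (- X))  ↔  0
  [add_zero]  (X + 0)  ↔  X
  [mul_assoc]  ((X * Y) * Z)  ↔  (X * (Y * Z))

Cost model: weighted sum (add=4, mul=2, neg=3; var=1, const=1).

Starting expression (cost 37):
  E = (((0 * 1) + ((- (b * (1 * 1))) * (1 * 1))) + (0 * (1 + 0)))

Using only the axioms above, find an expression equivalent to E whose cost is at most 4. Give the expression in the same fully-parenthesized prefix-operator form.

(1) (1 * 1)  =[mul_one →]=  1    ⊢ (((0 * 1) + ((- (b * 1)) * (1 * 1))) + (0 * (1 + 0)))
(2) (1 * 1)  =[mul_one →]=  1    ⊢ (((0 * 1) + ((- (b * 1)) * 1)) + (0 * (1 + 0)))
(3) (1 + 0)  =[add_zero →]=  1    ⊢ (((0 * 1) + ((- (b * 1)) * 1)) + (0 * 1))
(4) ((- (b * 1)) * 1)  =[mul_one →]=  (- (b * 1))    ⊢ (((0 * 1) + (- (b * 1))) + (0 * 1))
(5) (0 * 1)  =[mul_one →]=  0    ⊢ (((0 * 1) + (- (b * 1))) + 0)
(6) (0 * 1)  =[mul_one →]=  0    ⊢ ((0 + (- (b * 1))) + 0)
(7) (0 + (- (b * 1)))  =[add_comm →]=  ((- (b * 1)) + 0)    ⊢ (((- (b * 1)) + 0) + 0)
(8) ((- (b * 1)) + 0)  =[add_zero →]=  (- (b * 1))    ⊢ ((- (b * 1)) + 0)
(9) (b * 1)  =[mul_one →]=  b    ⊢ ((- b) + 0)
(10) ((- b) + 0)  =[add_zero →]=  (- b)    ⊢ cost 4, within 4

(- b)   [cost 4]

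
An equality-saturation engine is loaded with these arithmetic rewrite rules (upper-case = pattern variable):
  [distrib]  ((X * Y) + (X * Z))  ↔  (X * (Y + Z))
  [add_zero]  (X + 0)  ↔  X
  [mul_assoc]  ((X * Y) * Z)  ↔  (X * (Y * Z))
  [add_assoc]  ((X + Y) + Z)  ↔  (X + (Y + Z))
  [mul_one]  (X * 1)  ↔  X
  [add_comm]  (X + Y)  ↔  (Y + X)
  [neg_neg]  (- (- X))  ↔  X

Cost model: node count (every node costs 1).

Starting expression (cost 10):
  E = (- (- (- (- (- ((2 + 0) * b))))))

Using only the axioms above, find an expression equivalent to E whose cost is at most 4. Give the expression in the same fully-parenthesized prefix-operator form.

step 1: neg_neg (→) rewrites (- (- ((2 + 0) * b))) into ((2 + 0) * b), now (- (- (- ((2 + 0) * b))))
step 2: add_zero (→) rewrites (2 + 0) into 2, now (- (- (- (2 * b))))
step 3: neg_neg (→) rewrites (- (- (2 * b))) into (2 * b), reaching cost 4 (bound 4)

(- (2 * b))   [cost 4]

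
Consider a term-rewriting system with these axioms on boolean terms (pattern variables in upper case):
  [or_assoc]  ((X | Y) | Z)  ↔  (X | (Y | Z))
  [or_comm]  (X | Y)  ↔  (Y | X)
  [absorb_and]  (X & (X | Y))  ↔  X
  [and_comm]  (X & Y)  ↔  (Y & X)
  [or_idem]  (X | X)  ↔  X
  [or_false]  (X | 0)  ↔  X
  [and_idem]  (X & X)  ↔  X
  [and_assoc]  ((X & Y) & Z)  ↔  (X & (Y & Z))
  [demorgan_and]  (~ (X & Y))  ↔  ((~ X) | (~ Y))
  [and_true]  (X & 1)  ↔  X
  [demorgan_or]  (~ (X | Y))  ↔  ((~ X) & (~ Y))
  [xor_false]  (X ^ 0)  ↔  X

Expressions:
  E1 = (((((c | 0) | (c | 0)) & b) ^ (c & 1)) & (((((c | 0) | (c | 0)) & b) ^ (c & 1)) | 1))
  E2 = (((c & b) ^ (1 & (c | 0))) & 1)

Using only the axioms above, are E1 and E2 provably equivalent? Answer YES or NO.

YES

1. [absorb_and →] (((((c | 0) | (c | 0)) & b) ^ (c & 1)) & (((((c | 0) | (c | 0)) & b) ^ (c & 1)) | 1))  →  ((((c | 0) | (c | 0)) & b) ^ (c & 1))
2. [or_idem →] ((c | 0) | (c | 0))  →  (c | 0);  E1 = (((c | 0) & b) ^ (c & 1))
3. [or_false →] (c | 0)  →  c;  E1 = ((c & b) ^ (c & 1))
4. [and_true ←] ((c & b) ^ (c & 1))  →  (((c & b) ^ (c & 1)) & 1)
5. [or_false ←] c  →  (c | 0);  E1 = (((c & b) ^ ((c | 0) & 1)) & 1)
6. [and_comm →] ((c | 0) & 1)  →  (1 & (c | 0));  this is E2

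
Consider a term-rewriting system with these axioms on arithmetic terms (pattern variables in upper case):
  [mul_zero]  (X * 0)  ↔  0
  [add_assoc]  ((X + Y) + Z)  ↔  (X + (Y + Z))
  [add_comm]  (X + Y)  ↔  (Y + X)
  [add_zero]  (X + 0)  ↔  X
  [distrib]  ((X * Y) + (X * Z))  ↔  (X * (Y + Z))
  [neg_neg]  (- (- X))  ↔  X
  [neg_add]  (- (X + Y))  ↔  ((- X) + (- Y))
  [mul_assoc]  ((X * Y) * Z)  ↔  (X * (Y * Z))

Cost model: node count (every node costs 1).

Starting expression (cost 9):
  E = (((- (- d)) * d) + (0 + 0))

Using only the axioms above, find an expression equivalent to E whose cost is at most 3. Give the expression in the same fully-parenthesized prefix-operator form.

step 1: add_zero (→) rewrites (0 + 0) into 0, now (((- (- d)) * d) + 0)
step 2: add_zero (→) rewrites (((- (- d)) * d) + 0) into ((- (- d)) * d)
step 3: neg_neg (→) rewrites (- (- d)) into d, reaching cost 3 (bound 3)

(d * d)   [cost 3]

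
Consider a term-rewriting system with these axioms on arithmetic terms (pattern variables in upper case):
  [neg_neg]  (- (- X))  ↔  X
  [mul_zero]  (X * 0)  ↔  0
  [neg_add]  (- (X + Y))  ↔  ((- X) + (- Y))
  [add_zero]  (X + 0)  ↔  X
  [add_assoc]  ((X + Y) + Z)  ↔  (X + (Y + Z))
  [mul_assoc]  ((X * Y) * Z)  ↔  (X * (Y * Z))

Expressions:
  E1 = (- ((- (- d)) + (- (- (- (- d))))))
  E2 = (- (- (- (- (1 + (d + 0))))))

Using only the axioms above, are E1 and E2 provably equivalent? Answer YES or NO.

The axioms are sound identities: if E1 ↔* E2 then E1 and E2 evaluate identically under any assignment.
Under d=0: E1 evaluates to 0, E2 to 1. Distinct ⇒ no rewrite sequence connects them.

NO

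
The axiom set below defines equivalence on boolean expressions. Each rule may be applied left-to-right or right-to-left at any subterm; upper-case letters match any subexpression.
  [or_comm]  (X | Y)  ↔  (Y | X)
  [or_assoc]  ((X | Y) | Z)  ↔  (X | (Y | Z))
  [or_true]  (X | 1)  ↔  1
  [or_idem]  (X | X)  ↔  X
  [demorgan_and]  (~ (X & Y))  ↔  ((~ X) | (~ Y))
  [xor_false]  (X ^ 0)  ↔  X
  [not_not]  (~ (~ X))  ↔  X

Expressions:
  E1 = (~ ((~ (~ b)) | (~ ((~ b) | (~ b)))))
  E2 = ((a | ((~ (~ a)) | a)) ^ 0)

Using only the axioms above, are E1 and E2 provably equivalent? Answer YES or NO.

NO

The axioms are sound identities: if E1 ↔* E2 then E1 and E2 evaluate identically under any assignment.
Under a=0, b=0: E1 evaluates to 1, E2 to 0. Distinct ⇒ no rewrite sequence connects them.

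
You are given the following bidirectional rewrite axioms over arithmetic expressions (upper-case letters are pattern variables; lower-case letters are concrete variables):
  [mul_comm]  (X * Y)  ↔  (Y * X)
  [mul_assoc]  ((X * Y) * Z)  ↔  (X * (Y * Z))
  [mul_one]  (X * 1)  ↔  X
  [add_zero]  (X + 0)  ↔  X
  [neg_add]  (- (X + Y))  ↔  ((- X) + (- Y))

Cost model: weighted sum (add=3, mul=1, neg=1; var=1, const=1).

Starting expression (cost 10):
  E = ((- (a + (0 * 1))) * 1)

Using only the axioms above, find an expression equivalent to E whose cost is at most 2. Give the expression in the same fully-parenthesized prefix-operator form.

step 1: mul_one (→) rewrites ((- (a + (0 * 1))) * 1) into (- (a + (0 * 1)))
step 2: mul_one (→) rewrites (0 * 1) into 0, now (- (a + 0))
step 3: add_zero (→) rewrites (a + 0) into a, reaching cost 2 (bound 2)

(- a)   [cost 2]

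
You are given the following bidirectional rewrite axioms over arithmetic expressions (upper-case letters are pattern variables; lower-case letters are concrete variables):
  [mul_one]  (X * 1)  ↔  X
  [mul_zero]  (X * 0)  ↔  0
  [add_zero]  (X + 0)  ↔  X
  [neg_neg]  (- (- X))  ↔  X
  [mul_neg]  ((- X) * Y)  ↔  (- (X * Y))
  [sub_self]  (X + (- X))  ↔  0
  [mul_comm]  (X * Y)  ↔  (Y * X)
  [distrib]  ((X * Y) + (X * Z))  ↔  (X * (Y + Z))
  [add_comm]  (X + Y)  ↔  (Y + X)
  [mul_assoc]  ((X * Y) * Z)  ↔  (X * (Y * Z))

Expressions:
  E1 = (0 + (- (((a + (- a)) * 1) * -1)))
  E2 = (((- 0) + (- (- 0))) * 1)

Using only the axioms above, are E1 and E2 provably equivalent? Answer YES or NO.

step 1: sub_self (→) rewrites (a + (- a)) into 0, now (0 + (- ((0 * 1) * -1)))
step 2: mul_comm (→) rewrites ((0 * 1) * -1) into (-1 * (0 * 1)), now (0 + (- (-1 * (0 * 1))))
step 3: mul_one (→) rewrites (0 * 1) into 0, now (0 + (- (-1 * 0)))
step 4: mul_zero (→) rewrites (-1 * 0) into 0, now (0 + (- 0))
step 5: add_comm (→) rewrites (0 + (- 0)) into ((- 0) + 0)
step 6: mul_one (←) rewrites ((- 0) + 0) into (((- 0) + 0) * 1)
step 7: neg_neg (←) rewrites 0 into (- (- 0)), which is E2

YES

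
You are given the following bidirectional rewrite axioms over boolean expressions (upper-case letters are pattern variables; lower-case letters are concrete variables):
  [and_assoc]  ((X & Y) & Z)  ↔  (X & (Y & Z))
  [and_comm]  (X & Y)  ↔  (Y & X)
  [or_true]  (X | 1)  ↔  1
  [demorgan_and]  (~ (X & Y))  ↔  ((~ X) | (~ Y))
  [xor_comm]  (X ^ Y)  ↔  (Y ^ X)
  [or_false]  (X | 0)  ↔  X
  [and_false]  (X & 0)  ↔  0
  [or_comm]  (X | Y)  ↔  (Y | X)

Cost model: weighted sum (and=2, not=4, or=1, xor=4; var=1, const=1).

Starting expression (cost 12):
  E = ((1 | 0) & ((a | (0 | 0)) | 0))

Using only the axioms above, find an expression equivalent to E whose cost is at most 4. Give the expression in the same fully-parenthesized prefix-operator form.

(a & 1)   [cost 4]

step 1: or_false (→) rewrites ((a | (0 | 0)) | 0) into (a | (0 | 0)), now ((1 | 0) & (a | (0 | 0)))
step 2: or_false (→) rewrites (0 | 0) into 0, now ((1 | 0) & (a | 0))
step 3: or_false (→) rewrites (a | 0) into a, now ((1 | 0) & a)
step 4: and_comm (→) rewrites ((1 | 0) & a) into (a & (1 | 0))
step 5: or_false (→) rewrites (1 | 0) into 1, reaching cost 4 (bound 4)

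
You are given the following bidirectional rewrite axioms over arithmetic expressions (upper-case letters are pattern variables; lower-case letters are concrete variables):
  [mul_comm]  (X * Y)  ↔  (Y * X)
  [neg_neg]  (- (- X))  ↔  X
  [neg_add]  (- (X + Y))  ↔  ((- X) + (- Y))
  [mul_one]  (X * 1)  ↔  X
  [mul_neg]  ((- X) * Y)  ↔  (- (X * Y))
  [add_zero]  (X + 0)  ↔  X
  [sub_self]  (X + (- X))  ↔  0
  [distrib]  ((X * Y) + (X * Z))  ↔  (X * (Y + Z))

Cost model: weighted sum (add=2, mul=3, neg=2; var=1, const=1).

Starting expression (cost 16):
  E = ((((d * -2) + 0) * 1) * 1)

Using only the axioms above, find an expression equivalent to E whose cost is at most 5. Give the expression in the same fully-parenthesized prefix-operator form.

(d * -2)   [cost 5]

1. [mul_one →] ((((d * -2) + 0) * 1) * 1)  →  (((d * -2) + 0) * 1)
2. [mul_one →] (((d * -2) + 0) * 1)  →  ((d * -2) + 0)
3. [add_zero →] ((d * -2) + 0)  →  (d * -2);  cost 5 ≤ 5, done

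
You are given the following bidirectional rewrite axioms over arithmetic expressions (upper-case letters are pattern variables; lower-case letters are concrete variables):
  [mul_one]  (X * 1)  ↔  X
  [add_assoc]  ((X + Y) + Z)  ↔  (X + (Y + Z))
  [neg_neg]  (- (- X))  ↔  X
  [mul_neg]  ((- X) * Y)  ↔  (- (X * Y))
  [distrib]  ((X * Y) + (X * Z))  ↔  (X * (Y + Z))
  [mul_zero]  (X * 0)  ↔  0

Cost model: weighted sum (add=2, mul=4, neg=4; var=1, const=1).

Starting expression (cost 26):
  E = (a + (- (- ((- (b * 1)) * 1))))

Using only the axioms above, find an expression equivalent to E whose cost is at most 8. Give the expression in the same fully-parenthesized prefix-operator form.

(a + (- b))   [cost 8]

(1) ((- (b * 1)) * 1)  =[mul_one →]=  (- (b * 1))    ⊢ (a + (- (- (- (b * 1)))))
(2) (b * 1)  =[mul_one →]=  b    ⊢ (a + (- (- (- b))))
(3) (- (- b))  =[neg_neg →]=  b    ⊢ cost 8, within 8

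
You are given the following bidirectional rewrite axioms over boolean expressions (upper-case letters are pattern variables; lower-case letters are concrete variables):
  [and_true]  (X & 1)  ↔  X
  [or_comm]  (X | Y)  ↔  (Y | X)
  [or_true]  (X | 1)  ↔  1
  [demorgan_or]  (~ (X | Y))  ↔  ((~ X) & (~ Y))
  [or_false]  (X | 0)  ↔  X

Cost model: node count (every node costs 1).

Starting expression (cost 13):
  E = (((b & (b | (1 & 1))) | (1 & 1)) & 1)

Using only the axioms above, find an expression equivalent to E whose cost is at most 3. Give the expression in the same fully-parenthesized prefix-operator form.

(b | 1)   [cost 3]

1. [and_true →] (1 & 1)  →  1;  E = (((b & (b | 1)) | (1 & 1)) & 1)
2. [and_true →] (1 & 1)  →  1;  E = (((b & (b | 1)) | 1) & 1)
3. [and_true →] (((b & (b | 1)) | 1) & 1)  →  ((b & (b | 1)) | 1)
4. [or_true →] (b | 1)  →  1;  E = ((b & 1) | 1)
5. [and_true →] (b & 1)  →  b;  cost 3 ≤ 3, done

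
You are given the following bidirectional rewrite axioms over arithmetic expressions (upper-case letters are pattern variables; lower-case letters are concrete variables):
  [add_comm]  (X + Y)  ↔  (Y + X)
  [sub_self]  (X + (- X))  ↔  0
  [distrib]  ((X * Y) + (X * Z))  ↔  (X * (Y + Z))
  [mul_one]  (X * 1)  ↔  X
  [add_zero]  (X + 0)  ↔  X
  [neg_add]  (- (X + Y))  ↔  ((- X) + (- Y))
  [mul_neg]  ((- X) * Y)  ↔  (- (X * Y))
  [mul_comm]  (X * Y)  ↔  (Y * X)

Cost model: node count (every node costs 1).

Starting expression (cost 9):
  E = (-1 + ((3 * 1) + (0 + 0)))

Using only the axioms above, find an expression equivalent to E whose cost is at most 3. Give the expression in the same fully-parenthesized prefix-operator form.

(-1 + 3)   [cost 3]

step 1: add_zero (→) rewrites (0 + 0) into 0, now (-1 + ((3 * 1) + 0))
step 2: add_zero (→) rewrites ((3 * 1) + 0) into (3 * 1), now (-1 + (3 * 1))
step 3: mul_one (→) rewrites (3 * 1) into 3, reaching cost 3 (bound 3)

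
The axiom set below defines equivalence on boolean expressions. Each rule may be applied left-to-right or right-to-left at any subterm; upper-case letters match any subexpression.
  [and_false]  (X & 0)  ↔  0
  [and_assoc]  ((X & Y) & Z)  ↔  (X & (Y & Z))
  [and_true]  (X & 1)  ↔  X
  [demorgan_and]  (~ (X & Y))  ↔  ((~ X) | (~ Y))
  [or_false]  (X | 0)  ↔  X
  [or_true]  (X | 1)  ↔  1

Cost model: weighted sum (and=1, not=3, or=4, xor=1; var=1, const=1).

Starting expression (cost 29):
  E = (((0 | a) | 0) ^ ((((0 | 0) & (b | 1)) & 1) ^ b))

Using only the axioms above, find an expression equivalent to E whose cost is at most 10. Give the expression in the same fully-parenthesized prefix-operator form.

1. [and_true →] (((0 | 0) & (b | 1)) & 1)  →  ((0 | 0) & (b | 1));  E = (((0 | a) | 0) ^ (((0 | 0) & (b | 1)) ^ b))
2. [or_true →] (b | 1)  →  1;  E = (((0 | a) | 0) ^ (((0 | 0) & 1) ^ b))
3. [and_true →] ((0 | 0) & 1)  →  (0 | 0);  E = (((0 | a) | 0) ^ ((0 | 0) ^ b))
4. [or_false →] (0 | 0)  →  0;  E = (((0 | a) | 0) ^ (0 ^ b))
5. [or_false →] ((0 | a) | 0)  →  (0 | a);  cost 10 ≤ 10, done

((0 | a) ^ (0 ^ b))   [cost 10]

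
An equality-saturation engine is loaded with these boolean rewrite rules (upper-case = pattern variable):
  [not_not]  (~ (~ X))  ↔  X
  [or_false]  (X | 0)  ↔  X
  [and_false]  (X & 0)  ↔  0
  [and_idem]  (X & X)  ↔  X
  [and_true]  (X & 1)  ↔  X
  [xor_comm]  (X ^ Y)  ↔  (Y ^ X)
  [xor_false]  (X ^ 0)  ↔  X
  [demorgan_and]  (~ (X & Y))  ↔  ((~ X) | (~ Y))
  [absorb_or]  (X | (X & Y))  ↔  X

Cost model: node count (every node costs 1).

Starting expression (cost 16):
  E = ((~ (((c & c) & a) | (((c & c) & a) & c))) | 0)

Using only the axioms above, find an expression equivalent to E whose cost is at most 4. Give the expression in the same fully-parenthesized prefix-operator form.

(~ (c & a))   [cost 4]

(1) ((~ (((c & c) & a) | (((c & c) & a) & c))) | 0)  =[or_false →]=  (~ (((c & c) & a) | (((c & c) & a) & c)))
(2) (((c & c) & a) | (((c & c) & a) & c))  =[absorb_or →]=  ((c & c) & a)    ⊢ (~ ((c & c) & a))
(3) (c & c)  =[and_idem →]=  c    ⊢ cost 4, within 4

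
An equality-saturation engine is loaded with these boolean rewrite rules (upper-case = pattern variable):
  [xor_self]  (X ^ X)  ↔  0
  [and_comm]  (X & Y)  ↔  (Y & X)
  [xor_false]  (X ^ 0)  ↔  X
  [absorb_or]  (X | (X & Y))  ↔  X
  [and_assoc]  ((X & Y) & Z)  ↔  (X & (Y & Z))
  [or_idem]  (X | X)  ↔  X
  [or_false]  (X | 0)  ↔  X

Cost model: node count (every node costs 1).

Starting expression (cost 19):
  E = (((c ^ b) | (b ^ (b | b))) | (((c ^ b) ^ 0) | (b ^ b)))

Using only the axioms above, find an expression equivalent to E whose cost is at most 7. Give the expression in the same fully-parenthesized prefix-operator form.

1. [xor_false →] ((c ^ b) ^ 0)  →  (c ^ b);  E = (((c ^ b) | (b ^ (b | b))) | ((c ^ b) | (b ^ b)))
2. [or_idem →] (b | b)  →  b;  E = (((c ^ b) | (b ^ b)) | ((c ^ b) | (b ^ b)))
3. [or_idem →] (((c ^ b) | (b ^ b)) | ((c ^ b) | (b ^ b)))  →  ((c ^ b) | (b ^ b));  cost 7 ≤ 7, done

((c ^ b) | (b ^ b))   [cost 7]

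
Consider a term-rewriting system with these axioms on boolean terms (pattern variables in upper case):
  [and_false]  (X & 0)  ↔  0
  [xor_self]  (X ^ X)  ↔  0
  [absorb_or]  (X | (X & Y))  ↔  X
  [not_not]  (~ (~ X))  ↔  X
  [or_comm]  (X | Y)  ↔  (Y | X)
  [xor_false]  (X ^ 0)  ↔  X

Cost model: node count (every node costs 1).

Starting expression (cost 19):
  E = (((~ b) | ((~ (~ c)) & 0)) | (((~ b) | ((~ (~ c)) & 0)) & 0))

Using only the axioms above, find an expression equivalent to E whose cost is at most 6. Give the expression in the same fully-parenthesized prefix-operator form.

((~ b) | (c & 0))   [cost 6]

(1) (((~ b) | ((~ (~ c)) & 0)) | (((~ b) | ((~ (~ c)) & 0)) & 0))  =[absorb_or →]=  ((~ b) | ((~ (~ c)) & 0))
(2) (~ (~ c))  =[not_not →]=  c    ⊢ cost 6, within 6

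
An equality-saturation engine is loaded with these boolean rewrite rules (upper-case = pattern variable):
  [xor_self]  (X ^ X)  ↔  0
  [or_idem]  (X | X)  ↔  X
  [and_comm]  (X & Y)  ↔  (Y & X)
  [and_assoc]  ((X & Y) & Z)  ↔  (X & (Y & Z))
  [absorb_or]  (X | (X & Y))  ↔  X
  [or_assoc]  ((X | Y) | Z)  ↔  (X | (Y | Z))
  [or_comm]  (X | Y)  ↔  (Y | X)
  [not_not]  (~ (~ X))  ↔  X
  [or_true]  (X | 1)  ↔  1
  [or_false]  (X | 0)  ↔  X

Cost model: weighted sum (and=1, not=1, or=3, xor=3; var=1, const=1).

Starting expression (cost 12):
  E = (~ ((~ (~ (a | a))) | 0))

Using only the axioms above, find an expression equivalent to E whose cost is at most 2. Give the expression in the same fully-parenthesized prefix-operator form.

step 1: or_idem (→) rewrites (a | a) into a, now (~ ((~ (~ a)) | 0))
step 2: not_not (→) rewrites (~ (~ a)) into a, now (~ (a | 0))
step 3: or_false (→) rewrites (a | 0) into a, reaching cost 2 (bound 2)

(~ a)   [cost 2]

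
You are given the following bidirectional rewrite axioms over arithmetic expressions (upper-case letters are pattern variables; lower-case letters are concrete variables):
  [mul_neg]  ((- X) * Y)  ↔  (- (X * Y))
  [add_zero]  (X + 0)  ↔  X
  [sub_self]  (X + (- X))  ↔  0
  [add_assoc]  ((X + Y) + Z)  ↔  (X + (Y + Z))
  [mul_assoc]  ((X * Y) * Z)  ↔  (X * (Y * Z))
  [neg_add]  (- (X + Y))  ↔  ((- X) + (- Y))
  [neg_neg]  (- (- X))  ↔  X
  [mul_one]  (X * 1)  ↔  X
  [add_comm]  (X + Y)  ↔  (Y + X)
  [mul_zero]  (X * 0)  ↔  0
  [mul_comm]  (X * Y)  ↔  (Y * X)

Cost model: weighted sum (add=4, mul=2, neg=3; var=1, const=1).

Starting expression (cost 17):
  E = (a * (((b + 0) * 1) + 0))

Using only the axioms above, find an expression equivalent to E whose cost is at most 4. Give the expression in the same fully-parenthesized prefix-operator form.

(a * b)   [cost 4]

1. [add_zero →] (((b + 0) * 1) + 0)  →  ((b + 0) * 1);  E = (a * ((b + 0) * 1))
2. [mul_one →] ((b + 0) * 1)  →  (b + 0);  E = (a * (b + 0))
3. [add_zero →] (b + 0)  →  b;  cost 4 ≤ 4, done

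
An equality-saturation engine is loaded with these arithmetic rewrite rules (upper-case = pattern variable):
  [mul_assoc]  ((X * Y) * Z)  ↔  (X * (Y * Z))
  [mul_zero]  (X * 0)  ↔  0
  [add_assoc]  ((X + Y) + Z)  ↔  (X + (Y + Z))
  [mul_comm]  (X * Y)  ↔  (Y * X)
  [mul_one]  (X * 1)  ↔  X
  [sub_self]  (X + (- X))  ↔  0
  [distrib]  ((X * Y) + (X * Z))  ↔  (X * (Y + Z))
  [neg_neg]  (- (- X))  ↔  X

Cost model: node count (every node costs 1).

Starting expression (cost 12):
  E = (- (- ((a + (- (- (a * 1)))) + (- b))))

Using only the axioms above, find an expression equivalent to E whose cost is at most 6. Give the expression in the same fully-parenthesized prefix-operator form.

((a + a) + (- b))   [cost 6]

1. [neg_neg →] (- (- (a * 1)))  →  (a * 1);  E = (- (- ((a + (a * 1)) + (- b))))
2. [mul_one →] (a * 1)  →  a;  E = (- (- ((a + a) + (- b))))
3. [neg_neg →] (- (- ((a + a) + (- b))))  →  ((a + a) + (- b));  cost 6 ≤ 6, done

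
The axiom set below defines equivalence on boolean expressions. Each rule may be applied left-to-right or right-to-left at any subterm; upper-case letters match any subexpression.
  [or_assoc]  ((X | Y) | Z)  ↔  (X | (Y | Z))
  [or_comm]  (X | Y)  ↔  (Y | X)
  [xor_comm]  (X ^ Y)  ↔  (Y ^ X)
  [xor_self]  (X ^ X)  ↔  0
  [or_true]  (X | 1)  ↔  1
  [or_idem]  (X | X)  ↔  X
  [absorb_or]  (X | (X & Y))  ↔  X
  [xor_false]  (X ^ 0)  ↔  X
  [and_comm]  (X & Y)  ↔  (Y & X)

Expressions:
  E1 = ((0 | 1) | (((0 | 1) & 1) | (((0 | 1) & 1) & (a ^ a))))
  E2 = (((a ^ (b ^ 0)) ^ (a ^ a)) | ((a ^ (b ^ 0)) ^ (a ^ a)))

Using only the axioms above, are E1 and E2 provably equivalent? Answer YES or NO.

NO

All listed rules preserve value, hence provable equivalence implies equal values everywhere; look for a separating assignment.
a=0, b=0 gives E1 ↦ 1, E2 ↦ 0; values differ ⇒ not provably equivalent.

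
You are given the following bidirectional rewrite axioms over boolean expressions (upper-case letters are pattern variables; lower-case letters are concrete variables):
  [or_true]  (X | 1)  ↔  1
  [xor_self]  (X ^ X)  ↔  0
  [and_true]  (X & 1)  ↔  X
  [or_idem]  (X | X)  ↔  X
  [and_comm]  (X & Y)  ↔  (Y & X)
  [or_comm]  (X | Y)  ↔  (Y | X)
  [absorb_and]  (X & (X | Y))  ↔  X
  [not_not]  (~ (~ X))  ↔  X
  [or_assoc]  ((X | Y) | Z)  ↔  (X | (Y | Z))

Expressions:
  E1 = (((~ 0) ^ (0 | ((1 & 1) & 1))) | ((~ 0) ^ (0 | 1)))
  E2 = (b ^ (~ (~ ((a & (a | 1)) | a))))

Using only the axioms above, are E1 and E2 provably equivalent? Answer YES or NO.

Every axiom is a valid identity, so a rewrite proof would force E1 and E2 to agree under every assignment.
At a=0, b=1: E1 = 0 but E2 = 1; they differ, so no derivation exists.

NO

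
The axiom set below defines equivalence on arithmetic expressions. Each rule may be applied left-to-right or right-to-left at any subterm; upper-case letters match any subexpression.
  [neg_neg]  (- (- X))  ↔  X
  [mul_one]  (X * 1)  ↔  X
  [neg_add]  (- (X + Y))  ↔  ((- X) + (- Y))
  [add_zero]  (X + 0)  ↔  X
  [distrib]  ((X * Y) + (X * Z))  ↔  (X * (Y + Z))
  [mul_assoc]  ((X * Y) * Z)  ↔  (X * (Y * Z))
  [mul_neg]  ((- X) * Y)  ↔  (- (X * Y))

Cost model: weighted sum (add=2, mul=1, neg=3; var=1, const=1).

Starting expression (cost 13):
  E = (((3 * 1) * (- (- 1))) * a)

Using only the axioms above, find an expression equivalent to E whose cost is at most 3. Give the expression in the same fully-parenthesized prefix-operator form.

(3 * a)   [cost 3]

step 1: mul_one (→) rewrites (3 * 1) into 3, now ((3 * (- (- 1))) * a)
step 2: neg_neg (→) rewrites (- (- 1)) into 1, now ((3 * 1) * a)
step 3: mul_one (→) rewrites (3 * 1) into 3, reaching cost 3 (bound 3)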